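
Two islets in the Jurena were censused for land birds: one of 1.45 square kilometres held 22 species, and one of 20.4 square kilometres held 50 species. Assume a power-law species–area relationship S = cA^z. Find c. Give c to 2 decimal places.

z = ln(S₂/S₁) / ln(A₂/A₁) = ln(50/22) / ln(20.4/1.45) = 0.8210 / 2.6440 = 0.3105
c = S₁ / A₁^z = 22 / 1.45^0.3105 = 22 / 1.122 = 19.6

19.60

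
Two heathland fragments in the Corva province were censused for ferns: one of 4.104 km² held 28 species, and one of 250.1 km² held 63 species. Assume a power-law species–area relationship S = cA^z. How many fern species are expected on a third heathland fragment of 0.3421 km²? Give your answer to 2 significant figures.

z = ln(63/28) / ln(250.1/4.104) = 0.8109 / 4.1099 = 0.1973
c = 28 / 4.104^0.1973 = 28 / 1.321 = 21.19
S₃ = 21.19 × 0.3421^0.1973 = 21.19 × 0.8093 ≈ 17.15

17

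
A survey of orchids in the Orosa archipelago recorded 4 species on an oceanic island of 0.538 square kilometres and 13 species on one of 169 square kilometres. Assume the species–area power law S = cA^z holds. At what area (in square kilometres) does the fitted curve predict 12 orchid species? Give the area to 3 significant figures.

z = ln(13/4) / ln(169/0.538) = 1.1787 / 5.7498 = 0.2050
c = 4 / 0.538^0.2050 = 4 / 0.8807 = 4.542
A = (12/4.542)^(1/0.2050) ⇒ ln A = ln(2.642)/0.2050 = 4.7394
A = e^4.7394 ≈ 114.4 square kilometres

114 square kilometres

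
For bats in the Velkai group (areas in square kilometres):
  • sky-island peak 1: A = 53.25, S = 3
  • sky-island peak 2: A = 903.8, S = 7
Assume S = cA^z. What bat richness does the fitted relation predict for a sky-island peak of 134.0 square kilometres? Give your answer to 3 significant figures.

z = ln(7/3) / ln(903.8/53.25) = 0.8473 / 2.8316 = 0.2992
c = 3 / 53.25^0.2992 = 3 / 3.285 = 0.9132
S₃ = 0.9132 × 134^0.2992 = 0.9132 × 4.33 ≈ 3.954

3.95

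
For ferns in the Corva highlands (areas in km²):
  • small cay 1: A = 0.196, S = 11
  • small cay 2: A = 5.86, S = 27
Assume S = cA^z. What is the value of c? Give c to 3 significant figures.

16.9

z = ln(S₂/S₁) / ln(A₂/A₁) = ln(27/11) / ln(5.86/0.196) = 0.8979 / 3.3978 = 0.2643
c = S₁ / A₁^z = 11 / 0.196^0.2643 = 11 / 0.6501 = 16.92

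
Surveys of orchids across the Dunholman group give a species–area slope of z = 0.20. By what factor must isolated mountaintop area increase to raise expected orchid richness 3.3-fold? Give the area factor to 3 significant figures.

391

(A₂/A₁)^0.2 = 3.3, so A₂/A₁ = 3.3^(1/0.2) = 3.3^5
ln(A₂/A₁) = ln 3.3 / 0.2 = 1.1939 / 0.2 = 5.9696
A₂/A₁ = e^5.9696 ≈ 391.4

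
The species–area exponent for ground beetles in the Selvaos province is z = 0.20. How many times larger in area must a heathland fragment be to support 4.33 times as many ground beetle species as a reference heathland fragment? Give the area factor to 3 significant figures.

1520

(A₂/A₁)^0.2 = 4.33, so A₂/A₁ = 4.33^(1/0.2) = 4.33^5
ln(A₂/A₁) = ln 4.33 / 0.2 = 1.4656 / 0.2 = 7.3278
A₂/A₁ = e^7.3278 ≈ 1522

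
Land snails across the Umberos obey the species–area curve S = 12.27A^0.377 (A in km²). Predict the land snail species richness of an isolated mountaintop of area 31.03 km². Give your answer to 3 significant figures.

44.8

S = 12.27 × 31.03^0.377
ln S = ln 12.27 + 0.377 × ln 31.03 = 2.5072 + 0.377 × 3.4350 = 3.8021
S = e^3.8021 ≈ 44.8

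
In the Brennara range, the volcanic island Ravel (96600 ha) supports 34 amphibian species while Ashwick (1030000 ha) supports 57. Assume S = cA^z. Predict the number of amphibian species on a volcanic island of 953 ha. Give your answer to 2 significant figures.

z = ln(57/34) / ln(1030000/96600) = 0.5167 / 2.3667 = 0.2183
c = 34 / 96600^0.2183 = 34 / 12.25 = 2.775
S₃ = 2.775 × 953^0.2183 = 2.775 × 4.471 ≈ 12.4

12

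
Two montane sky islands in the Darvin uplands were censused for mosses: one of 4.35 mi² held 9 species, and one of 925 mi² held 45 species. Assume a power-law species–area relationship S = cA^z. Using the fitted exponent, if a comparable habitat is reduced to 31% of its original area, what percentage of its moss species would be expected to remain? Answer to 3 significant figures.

70.3%

z = ln(45/9) / ln(925/4.35) = 1.6094 / 5.3596 = 0.3003
S_new/S_old = (A_new/A_old)^z = 0.31^0.3003 = exp(0.3003 × -1.1712) = 0.7035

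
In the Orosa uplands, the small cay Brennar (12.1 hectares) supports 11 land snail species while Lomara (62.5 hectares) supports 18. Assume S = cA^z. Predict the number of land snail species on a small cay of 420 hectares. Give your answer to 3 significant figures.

31.9

z = ln(18/11) / ln(62.5/12.1) = 0.4925 / 1.6420 = 0.2999
c = 11 / 12.1^0.2999 = 11 / 2.112 = 5.208
S₃ = 5.208 × 420^0.2999 = 5.208 × 6.121 ≈ 31.87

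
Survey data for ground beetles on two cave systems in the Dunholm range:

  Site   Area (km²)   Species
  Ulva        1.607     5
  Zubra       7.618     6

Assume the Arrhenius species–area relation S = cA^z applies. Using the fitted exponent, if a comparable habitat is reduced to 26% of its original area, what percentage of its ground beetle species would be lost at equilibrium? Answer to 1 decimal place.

14.6%

z = ln(6/5) / ln(7.618/1.607) = 0.1823 / 1.5561 = 0.1172
S_new/S_old = (A_new/A_old)^z = 0.26^0.1172 = exp(0.1172 × -1.3471) = 0.854
Fraction lost = 1 − 0.854 = 0.146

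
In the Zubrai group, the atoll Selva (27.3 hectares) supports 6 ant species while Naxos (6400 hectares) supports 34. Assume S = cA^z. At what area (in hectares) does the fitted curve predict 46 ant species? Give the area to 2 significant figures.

17000 hectares

z = ln(34/6) / ln(6400/27.3) = 1.7346 / 5.4572 = 0.3179
c = 6 / 27.3^0.3179 = 6 / 2.861 = 2.097
A = (46/2.097)^(1/0.3179) ⇒ ln A = ln(21.93)/0.3179 = 9.7150
A = e^9.7150 ≈ 16565 hectares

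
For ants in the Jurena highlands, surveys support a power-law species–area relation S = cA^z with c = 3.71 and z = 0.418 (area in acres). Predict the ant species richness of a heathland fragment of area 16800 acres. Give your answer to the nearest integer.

S = 3.71 × 16800^0.418
ln S = ln 3.71 + 0.418 × ln 16800 = 1.3110 + 0.418 × 9.7291 = 5.3778
S = e^5.3778 ≈ 216.5

217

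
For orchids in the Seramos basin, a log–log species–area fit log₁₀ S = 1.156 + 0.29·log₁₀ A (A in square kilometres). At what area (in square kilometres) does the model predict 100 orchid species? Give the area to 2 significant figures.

810 square kilometres

100 = 14.32 × A^0.29  ⇒  A^0.29 = 100/14.32 = 6.982
ln A = ln(6.982) / 0.29 = 1.9434 / 0.29 = 6.7013
A = e^6.7013 ≈ 813.5 square kilometres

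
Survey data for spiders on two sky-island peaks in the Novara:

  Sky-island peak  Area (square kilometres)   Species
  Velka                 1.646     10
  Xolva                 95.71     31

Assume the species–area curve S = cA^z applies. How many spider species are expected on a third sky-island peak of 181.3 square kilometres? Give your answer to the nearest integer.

z = ln(31/10) / ln(95.71/1.646) = 1.1314 / 4.0630 = 0.2785
c = 10 / 1.646^0.2785 = 10 / 1.149 = 8.704
S₃ = 8.704 × 181.3^0.2785 = 8.704 × 4.255 ≈ 37.04

37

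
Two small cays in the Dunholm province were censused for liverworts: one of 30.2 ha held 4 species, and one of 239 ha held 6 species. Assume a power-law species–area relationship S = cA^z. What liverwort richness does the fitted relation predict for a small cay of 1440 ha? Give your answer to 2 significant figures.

8.5

z = ln(6/4) / ln(239/30.2) = 0.4055 / 2.0686 = 0.1960
c = 4 / 30.2^0.1960 = 4 / 1.95 = 2.051
S₃ = 2.051 × 1440^0.1960 = 2.051 × 4.16 ≈ 8.532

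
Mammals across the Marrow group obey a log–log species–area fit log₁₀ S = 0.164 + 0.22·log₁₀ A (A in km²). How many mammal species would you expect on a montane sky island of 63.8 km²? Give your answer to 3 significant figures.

3.64

S = 1.459 × 63.8^0.22
ln S = ln 1.459 + 0.22 × ln 63.8 = 0.3776 + 0.22 × 4.1558 = 1.2919
S = e^1.2919 ≈ 3.64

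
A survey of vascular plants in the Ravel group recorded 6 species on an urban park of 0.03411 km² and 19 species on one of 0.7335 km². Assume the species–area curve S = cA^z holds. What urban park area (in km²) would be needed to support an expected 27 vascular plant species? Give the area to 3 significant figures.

1.87 km²

z = ln(19/6) / ln(0.7335/0.03411) = 1.1527 / 3.0682 = 0.3757
c = 6 / 0.03411^0.3757 = 6 / 0.2811 = 21.35
A = (27/21.35)^(1/0.3757) ⇒ ln A = ln(1.265)/0.3757 = 0.6254
A = e^0.6254 ≈ 1.869 km²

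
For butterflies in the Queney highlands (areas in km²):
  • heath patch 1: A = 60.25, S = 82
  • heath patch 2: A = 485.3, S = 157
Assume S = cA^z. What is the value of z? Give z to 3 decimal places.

0.311

Taking logs: ln S = ln c + z ln A, so z = (ln S₂ − ln S₁)/(ln A₂ − ln A₁).
z = ln(157/82) / ln(485.3/60.25) = ln(1.915) / ln(8.055) = 0.6495 / 2.0863 = 0.3113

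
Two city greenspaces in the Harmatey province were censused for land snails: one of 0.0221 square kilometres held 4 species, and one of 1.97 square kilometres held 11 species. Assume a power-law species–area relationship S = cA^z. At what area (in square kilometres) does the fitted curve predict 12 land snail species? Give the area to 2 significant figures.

z = ln(11/4) / ln(1.97/0.0221) = 1.0116 / 4.4902 = 0.2253
c = 4 / 0.0221^0.2253 = 4 / 0.4237 = 9.442
A = (12/9.442)^(1/0.2253) ⇒ ln A = ln(1.271)/0.2253 = 1.0643
A = e^1.0643 ≈ 2.899 square kilometres

2.9 square kilometres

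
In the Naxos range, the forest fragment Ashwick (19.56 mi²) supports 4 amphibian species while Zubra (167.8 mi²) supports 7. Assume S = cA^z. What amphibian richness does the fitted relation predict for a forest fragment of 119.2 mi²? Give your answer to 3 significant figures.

6.40

z = ln(7/4) / ln(167.8/19.56) = 0.5596 / 2.1493 = 0.2604
c = 4 / 19.56^0.2604 = 4 / 2.169 = 1.844
S₃ = 1.844 × 119.2^0.2604 = 1.844 × 3.472 ≈ 6.404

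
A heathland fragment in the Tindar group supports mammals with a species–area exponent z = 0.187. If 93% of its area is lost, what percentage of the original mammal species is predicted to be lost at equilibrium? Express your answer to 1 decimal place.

S_new/S_old = (A_new/A_old)^z = 0.07^0.187
= exp(0.187 × ln 0.07) = exp(0.187 × -2.6593) = exp(-0.4973) ≈ 0.6082
Fraction lost = 1 − 0.6082 = 0.3918

39.2%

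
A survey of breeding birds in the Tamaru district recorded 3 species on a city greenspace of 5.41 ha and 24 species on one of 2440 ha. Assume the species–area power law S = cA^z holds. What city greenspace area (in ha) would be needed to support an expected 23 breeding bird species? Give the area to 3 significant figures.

2150 ha

z = ln(24/3) / ln(2440/5.41) = 2.0794 / 6.1115 = 0.3403
c = 3 / 5.41^0.3403 = 3 / 1.776 = 1.689
A = (23/1.689)^(1/0.3403) ⇒ ln A = ln(13.62)/0.3403 = 7.6747
A = e^7.6747 ≈ 2153 ha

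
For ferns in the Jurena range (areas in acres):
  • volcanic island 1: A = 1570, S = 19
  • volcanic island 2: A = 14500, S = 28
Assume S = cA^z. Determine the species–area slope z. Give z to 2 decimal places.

0.17

Taking logs: ln S = ln c + z ln A, so z = (ln S₂ − ln S₁)/(ln A₂ − ln A₁).
z = ln(28/19) / ln(14500/1570) = ln(1.474) / ln(9.236) = 0.3878 / 2.2231 = 0.1744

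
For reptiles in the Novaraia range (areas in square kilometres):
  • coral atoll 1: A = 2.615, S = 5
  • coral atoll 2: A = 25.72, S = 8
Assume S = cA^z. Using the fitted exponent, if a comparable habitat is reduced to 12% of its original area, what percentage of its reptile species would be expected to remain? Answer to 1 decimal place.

z = ln(8/5) / ln(25.72/2.615) = 0.4700 / 2.2860 = 0.2056
S_new/S_old = (A_new/A_old)^z = 0.12^0.2056 = exp(0.2056 × -2.1203) = 0.6467

64.7%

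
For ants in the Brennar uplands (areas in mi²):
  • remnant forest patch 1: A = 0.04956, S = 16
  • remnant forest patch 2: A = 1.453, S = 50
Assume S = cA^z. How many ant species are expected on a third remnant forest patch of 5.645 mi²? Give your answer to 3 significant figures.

z = ln(50/16) / ln(1.453/0.04956) = 1.1394 / 3.3782 = 0.3373
c = 16 / 0.04956^0.3373 = 16 / 0.363 = 44.08
S₃ = 44.08 × 5.645^0.3373 = 44.08 × 1.793 ≈ 79.03

79.0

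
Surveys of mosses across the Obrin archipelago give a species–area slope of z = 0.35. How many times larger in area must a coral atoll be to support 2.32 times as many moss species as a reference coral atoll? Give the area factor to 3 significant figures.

11.1

(A₂/A₁)^0.35 = 2.32, so A₂/A₁ = 2.32^(1/0.35) = 2.32^2.857
ln(A₂/A₁) = ln 2.32 / 0.35 = 0.8416 / 0.35 = 2.4045
A₂/A₁ = e^2.4045 ≈ 11.07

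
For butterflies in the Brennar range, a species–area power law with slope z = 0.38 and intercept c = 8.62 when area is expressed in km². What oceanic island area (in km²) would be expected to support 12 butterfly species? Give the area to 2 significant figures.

2.4 km²

12 = 8.62 × A^0.38  ⇒  A^0.38 = 12/8.62 = 1.392
ln A = ln(1.392) / 0.38 = 0.3308 / 0.38 = 0.8706
A = e^0.8706 ≈ 2.388 km²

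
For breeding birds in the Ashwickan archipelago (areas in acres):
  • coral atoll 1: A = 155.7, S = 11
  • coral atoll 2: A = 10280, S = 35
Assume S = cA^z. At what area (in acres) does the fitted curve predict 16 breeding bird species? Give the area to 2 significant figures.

z = ln(35/11) / ln(10280/155.7) = 1.1575 / 4.1900 = 0.2762
c = 11 / 155.7^0.2762 = 11 / 4.033 = 2.728
A = (16/2.728)^(1/0.2762) ⇒ ln A = ln(5.866)/0.2762 = 6.4043
A = e^6.4043 ≈ 604.5 acres

600 acres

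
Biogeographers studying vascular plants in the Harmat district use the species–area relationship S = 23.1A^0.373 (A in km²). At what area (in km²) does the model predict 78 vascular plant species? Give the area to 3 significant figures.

26.1 km²

78 = 23.1 × A^0.373  ⇒  A^0.373 = 78/23.1 = 3.377
ln A = ln(3.377) / 0.373 = 1.2169 / 0.373 = 3.2624
A = e^3.2624 ≈ 26.11 km²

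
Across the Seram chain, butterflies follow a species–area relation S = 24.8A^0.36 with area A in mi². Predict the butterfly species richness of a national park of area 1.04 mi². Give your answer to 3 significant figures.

25.2

S = 24.8 × 1.04^0.36 = 24.8 × 1.014 ≈ 25.15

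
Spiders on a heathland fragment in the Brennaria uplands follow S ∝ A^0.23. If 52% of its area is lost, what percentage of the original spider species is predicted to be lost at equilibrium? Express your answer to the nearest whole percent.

16%

S_new/S_old = (A_new/A_old)^z = 0.48^0.23
= exp(0.23 × ln 0.48) = exp(0.23 × -0.7340) = exp(-0.1688) ≈ 0.8447
Fraction lost = 1 − 0.8447 = 0.1553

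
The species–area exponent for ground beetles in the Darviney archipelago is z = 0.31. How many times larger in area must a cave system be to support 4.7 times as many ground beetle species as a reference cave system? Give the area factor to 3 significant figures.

(A₂/A₁)^0.31 = 4.7, so A₂/A₁ = 4.7^(1/0.31) = 4.7^3.226
ln(A₂/A₁) = ln 4.7 / 0.31 = 1.5476 / 0.31 = 4.9921
A₂/A₁ = e^4.9921 ≈ 147.3

147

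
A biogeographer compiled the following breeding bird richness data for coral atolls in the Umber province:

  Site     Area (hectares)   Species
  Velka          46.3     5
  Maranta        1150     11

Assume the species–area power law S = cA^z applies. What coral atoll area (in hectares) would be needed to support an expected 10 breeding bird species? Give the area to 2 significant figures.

780 hectares

z = ln(11/5) / ln(1150/46.3) = 0.7885 / 3.2124 = 0.2454
c = 5 / 46.3^0.2454 = 5 / 2.563 = 1.951
A = (10/1.951)^(1/0.2454) ⇒ ln A = ln(5.127)/0.2454 = 6.6592
A = e^6.6592 ≈ 779.9 hectares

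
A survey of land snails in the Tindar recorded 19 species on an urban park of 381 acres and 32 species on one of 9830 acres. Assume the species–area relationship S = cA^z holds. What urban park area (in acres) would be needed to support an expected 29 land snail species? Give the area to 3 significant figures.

5320 acres

z = ln(32/19) / ln(9830/381) = 0.5213 / 3.2504 = 0.1604
c = 19 / 381^0.1604 = 19 / 2.594 = 7.325
A = (29/7.325)^(1/0.1604) ⇒ ln A = ln(3.959)/0.1604 = 8.5794
A = e^8.5794 ≈ 5321 acres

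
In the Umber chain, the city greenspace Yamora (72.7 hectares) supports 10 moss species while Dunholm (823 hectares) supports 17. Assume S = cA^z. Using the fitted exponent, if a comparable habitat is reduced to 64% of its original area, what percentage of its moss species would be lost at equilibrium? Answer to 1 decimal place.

9.3%

z = ln(17/10) / ln(823/72.7) = 0.5306 / 2.4266 = 0.2187
S_new/S_old = (A_new/A_old)^z = 0.64^0.2187 = exp(0.2187 × -0.4463) = 0.907
Fraction lost = 1 − 0.907 = 0.09298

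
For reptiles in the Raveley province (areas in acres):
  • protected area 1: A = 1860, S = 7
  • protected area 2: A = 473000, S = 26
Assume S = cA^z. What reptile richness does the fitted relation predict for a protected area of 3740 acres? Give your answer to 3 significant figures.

z = ln(26/7) / ln(473000/1860) = 1.3122 / 5.5385 = 0.2369
c = 7 / 1860^0.2369 = 7 / 5.951 = 1.176
S₃ = 1.176 × 3740^0.2369 = 1.176 × 7.022 ≈ 8.26

8.26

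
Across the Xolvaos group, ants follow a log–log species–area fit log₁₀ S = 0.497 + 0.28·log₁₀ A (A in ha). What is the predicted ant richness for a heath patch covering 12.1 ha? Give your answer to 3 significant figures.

S = 3.141 × 12.1^0.28
ln S = ln 3.141 + 0.28 × ln 12.1 = 1.1444 + 0.28 × 2.4932 = 1.8425
S = e^1.8425 ≈ 6.312

6.31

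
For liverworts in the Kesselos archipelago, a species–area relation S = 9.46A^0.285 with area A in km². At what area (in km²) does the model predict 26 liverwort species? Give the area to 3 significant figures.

34.7 km²

26 = 9.46 × A^0.285  ⇒  A^0.285 = 26/9.46 = 2.748
ln A = ln(2.748) / 0.285 = 1.0110 / 0.285 = 3.5475
A = e^3.5475 ≈ 34.72 km²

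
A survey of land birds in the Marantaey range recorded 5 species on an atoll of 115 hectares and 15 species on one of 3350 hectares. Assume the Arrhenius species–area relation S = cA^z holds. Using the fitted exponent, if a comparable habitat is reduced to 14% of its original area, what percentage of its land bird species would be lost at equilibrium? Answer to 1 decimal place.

z = ln(15/5) / ln(3350/115) = 1.0986 / 3.3718 = 0.3258
S_new/S_old = (A_new/A_old)^z = 0.14^0.3258 = exp(0.3258 × -1.9661) = 0.527
Fraction lost = 1 − 0.527 = 0.473

47.3%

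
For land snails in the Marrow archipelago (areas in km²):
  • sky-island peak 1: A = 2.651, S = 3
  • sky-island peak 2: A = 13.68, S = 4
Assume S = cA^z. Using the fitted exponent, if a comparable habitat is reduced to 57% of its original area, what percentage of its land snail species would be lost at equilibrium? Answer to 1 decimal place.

z = ln(4/3) / ln(13.68/2.651) = 0.2877 / 1.6410 = 0.1753
S_new/S_old = (A_new/A_old)^z = 0.57^0.1753 = exp(0.1753 × -0.5621) = 0.9062
Fraction lost = 1 − 0.9062 = 0.09384

9.4%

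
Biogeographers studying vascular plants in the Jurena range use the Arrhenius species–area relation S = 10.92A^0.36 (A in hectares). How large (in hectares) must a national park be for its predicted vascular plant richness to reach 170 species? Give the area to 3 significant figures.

170 = 10.92 × A^0.36  ⇒  A^0.36 = 170/10.92 = 15.57
ln A = ln(15.57) / 0.36 = 2.7452 / 0.36 = 7.6256
A = e^7.6256 ≈ 2050 hectares

2050 hectares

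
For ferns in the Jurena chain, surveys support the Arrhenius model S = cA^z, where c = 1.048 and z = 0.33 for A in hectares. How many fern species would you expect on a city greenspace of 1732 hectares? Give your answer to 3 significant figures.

12.3

S = 1.048 × 1732^0.33
ln S = ln 1.048 + 0.33 × ln 1732 = 0.0469 + 0.33 × 7.4570 = 2.5077
S = e^2.5077 ≈ 12.28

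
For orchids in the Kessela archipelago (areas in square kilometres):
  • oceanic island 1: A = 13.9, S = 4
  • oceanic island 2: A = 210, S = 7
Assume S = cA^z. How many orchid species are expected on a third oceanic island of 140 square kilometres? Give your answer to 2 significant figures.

6.4

z = ln(7/4) / ln(210/13.9) = 0.5596 / 2.7152 = 0.2061
c = 4 / 13.9^0.2061 = 4 / 1.72 = 2.325
S₃ = 2.325 × 140^0.2061 = 2.325 × 2.769 ≈ 6.439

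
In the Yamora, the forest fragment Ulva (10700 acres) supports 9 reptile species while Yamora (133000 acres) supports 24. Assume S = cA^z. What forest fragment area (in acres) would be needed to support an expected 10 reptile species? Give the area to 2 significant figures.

14000 acres

z = ln(24/9) / ln(133000/10700) = 0.9808 / 2.5201 = 0.3892
c = 9 / 10700^0.3892 = 9 / 37 = 0.2432
A = (10/0.2432)^(1/0.3892) ⇒ ln A = ln(41.12)/0.3892 = 9.5487
A = e^9.5487 ≈ 14027 acres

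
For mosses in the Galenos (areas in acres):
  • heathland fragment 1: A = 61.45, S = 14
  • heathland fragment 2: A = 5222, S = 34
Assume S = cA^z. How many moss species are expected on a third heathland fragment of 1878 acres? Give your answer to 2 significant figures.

z = ln(34/14) / ln(5222/61.45) = 0.8873 / 4.4424 = 0.1997
c = 14 / 61.45^0.1997 = 14 / 2.276 = 6.15
S₃ = 6.15 × 1878^0.1997 = 6.15 × 4.507 ≈ 27.72

28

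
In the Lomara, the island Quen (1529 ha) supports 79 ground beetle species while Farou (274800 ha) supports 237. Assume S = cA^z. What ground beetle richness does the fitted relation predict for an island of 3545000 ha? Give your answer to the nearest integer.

z = ln(237/79) / ln(274800/1529) = 1.0986 / 5.1914 = 0.2116
c = 79 / 1529^0.2116 = 79 / 4.719 = 16.74
S₃ = 16.74 × 3545000^0.2116 = 16.74 × 24.32 ≈ 407.2

407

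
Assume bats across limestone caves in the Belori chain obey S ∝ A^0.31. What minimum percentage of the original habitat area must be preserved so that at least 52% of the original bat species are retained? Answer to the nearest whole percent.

Need (A_new/A_old)^0.31 = 0.52, so A_new/A_old = 0.52^(1/0.31) = 0.52^3.226
ln(A_new/A_old) = ln 0.52 / 0.31 = -0.6539 / 0.31 = -2.1094
A_new/A_old = e^-2.1094 ≈ 0.1213

12%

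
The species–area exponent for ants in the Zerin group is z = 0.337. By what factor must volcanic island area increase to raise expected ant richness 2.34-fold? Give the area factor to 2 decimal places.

12.46

(A₂/A₁)^0.337 = 2.34, so A₂/A₁ = 2.34^(1/0.337) = 2.34^2.967
ln(A₂/A₁) = ln 2.34 / 0.337 = 0.8502 / 0.337 = 2.5227
A₂/A₁ = e^2.5227 ≈ 12.46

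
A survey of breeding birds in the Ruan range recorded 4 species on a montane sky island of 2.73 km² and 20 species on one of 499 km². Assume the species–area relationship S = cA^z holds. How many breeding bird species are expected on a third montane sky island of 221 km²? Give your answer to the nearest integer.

z = ln(20/4) / ln(499/2.73) = 1.6094 / 5.2083 = 0.3090
c = 4 / 2.73^0.3090 = 4 / 1.364 = 2.933
S₃ = 2.933 × 221^0.3090 = 2.933 × 5.302 ≈ 15.55

16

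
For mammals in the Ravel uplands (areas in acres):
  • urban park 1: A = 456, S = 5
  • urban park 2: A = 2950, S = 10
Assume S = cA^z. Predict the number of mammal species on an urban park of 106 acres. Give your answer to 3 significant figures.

z = ln(10/5) / ln(2950/456) = 0.6931 / 1.8671 = 0.3712
c = 5 / 456^0.3712 = 5 / 9.708 = 0.515
S₃ = 0.515 × 106^0.3712 = 0.515 × 5.648 ≈ 2.909

2.91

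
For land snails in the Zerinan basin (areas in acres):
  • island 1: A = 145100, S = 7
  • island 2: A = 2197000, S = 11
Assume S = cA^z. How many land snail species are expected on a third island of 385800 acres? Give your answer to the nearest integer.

8

z = ln(11/7) / ln(2197000/145100) = 0.4520 / 2.7174 = 0.1663
c = 7 / 145100^0.1663 = 7 / 7.22 = 0.9695
S₃ = 0.9695 × 385800^0.1663 = 0.9695 × 8.495 ≈ 8.236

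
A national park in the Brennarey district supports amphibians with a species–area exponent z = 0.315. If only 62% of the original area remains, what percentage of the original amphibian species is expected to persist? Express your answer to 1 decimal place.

86.0%

S_new/S_old = (A_new/A_old)^z = 0.62^0.315
= exp(0.315 × ln 0.62) = exp(0.315 × -0.4780) = exp(-0.1506) ≈ 0.8602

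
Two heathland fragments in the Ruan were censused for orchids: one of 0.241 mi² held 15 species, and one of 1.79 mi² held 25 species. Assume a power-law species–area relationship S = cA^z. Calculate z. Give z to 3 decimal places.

0.255

Taking logs: ln S = ln c + z ln A, so z = (ln S₂ − ln S₁)/(ln A₂ − ln A₁).
z = ln(25/15) / ln(1.79/0.241) = ln(1.667) / ln(7.427) = 0.5108 / 2.0052 = 0.2548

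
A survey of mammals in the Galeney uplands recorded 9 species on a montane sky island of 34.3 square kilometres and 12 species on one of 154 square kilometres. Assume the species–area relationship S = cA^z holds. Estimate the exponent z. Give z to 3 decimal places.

Taking logs: ln S = ln c + z ln A, so z = (ln S₂ − ln S₁)/(ln A₂ − ln A₁).
z = ln(12/9) / ln(154/34.3) = ln(1.333) / ln(4.49) = 0.2877 / 1.5018 = 0.1916

0.192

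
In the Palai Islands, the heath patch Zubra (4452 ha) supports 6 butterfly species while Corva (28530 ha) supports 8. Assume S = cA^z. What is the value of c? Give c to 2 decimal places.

1.63

z = ln(S₂/S₁) / ln(A₂/A₁) = ln(8/6) / ln(28530/4452) = 0.2877 / 1.8576 = 0.1549
c = S₁ / A₁^z = 6 / 4452^0.1549 = 6 / 3.673 = 1.633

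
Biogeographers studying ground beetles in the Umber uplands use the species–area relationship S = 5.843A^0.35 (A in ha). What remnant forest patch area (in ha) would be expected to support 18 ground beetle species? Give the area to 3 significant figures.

18 = 5.843 × A^0.35  ⇒  A^0.35 = 18/5.843 = 3.081
ln A = ln(3.081) / 0.35 = 1.1251 / 0.35 = 3.2146
A = e^3.2146 ≈ 24.89 ha

24.9 ha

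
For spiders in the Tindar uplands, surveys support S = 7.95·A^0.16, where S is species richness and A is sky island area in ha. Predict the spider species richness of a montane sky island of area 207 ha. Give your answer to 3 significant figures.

S = 7.95 × 207^0.16 = 7.95 × 2.347 ≈ 18.66

18.7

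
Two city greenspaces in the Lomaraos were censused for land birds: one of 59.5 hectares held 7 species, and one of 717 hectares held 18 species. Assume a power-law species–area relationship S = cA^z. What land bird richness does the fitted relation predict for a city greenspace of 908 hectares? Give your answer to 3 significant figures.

19.7

z = ln(18/7) / ln(717/59.5) = 0.9445 / 2.4891 = 0.3794
c = 7 / 59.5^0.3794 = 7 / 4.713 = 1.485
S₃ = 1.485 × 908^0.3794 = 1.485 × 13.26 ≈ 19.69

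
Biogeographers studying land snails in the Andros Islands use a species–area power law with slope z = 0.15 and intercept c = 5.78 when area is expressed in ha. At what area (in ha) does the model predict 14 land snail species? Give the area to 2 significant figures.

360 ha

14 = 5.78 × A^0.15  ⇒  A^0.15 = 14/5.78 = 2.422
ln A = ln(2.422) / 0.15 = 0.8847 / 0.15 = 5.8977
A = e^5.8977 ≈ 364.2 ha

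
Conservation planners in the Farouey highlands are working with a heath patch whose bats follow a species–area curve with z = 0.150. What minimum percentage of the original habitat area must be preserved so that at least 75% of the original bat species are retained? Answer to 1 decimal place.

14.7%

Need (A_new/A_old)^0.15 = 0.75, so A_new/A_old = 0.75^(1/0.15) = 0.75^6.667
ln(A_new/A_old) = ln 0.75 / 0.15 = -0.2877 / 0.15 = -1.9179
A_new/A_old = e^-1.9179 ≈ 0.1469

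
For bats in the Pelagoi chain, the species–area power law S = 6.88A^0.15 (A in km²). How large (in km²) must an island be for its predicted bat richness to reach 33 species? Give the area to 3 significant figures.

34600 km²

33 = 6.88 × A^0.15  ⇒  A^0.15 = 33/6.88 = 4.797
ln A = ln(4.797) / 0.15 = 1.5679 / 0.15 = 10.4526
A = e^10.4526 ≈ 34634 km²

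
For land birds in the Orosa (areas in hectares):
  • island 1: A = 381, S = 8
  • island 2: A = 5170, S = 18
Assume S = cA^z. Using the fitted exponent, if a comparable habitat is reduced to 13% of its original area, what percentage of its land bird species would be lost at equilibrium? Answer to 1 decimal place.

47.0%

z = ln(18/8) / ln(5170/381) = 0.8109 / 2.6078 = 0.3110
S_new/S_old = (A_new/A_old)^z = 0.13^0.3110 = exp(0.3110 × -2.0402) = 0.5302
Fraction lost = 1 − 0.5302 = 0.4698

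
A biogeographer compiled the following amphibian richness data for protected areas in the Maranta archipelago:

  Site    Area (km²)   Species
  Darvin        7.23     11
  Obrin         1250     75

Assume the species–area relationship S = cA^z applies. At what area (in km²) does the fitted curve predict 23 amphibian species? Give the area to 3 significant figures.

z = ln(75/11) / ln(1250/7.23) = 1.9196 / 5.1527 = 0.3725
c = 11 / 7.23^0.3725 = 11 / 2.09 = 5.264
A = (23/5.264)^(1/0.3725) ⇒ ln A = ln(4.369)/0.3725 = 3.9581
A = e^3.9581 ≈ 52.36 km²

52.4 km²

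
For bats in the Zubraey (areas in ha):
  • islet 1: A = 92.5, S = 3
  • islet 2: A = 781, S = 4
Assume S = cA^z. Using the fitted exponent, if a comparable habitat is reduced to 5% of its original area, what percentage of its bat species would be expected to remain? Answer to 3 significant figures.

66.8%

z = ln(4/3) / ln(781/92.5) = 0.2877 / 2.1334 = 0.1348
S_new/S_old = (A_new/A_old)^z = 0.05^0.1348 = exp(0.1348 × -2.9957) = 0.6677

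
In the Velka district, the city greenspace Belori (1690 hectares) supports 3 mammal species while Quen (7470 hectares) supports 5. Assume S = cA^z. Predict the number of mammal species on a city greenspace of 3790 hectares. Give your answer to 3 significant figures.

3.96

z = ln(5/3) / ln(7470/1690) = 0.5108 / 1.4862 = 0.3437
c = 3 / 1690^0.3437 = 3 / 12.87 = 0.2331
S₃ = 0.2331 × 3790^0.3437 = 0.2331 × 16.98 ≈ 3.96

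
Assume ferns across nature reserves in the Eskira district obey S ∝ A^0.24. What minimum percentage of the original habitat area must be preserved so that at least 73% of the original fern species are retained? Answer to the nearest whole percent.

Need (A_new/A_old)^0.24 = 0.73, so A_new/A_old = 0.73^(1/0.24) = 0.73^4.167
ln(A_new/A_old) = ln 0.73 / 0.24 = -0.3147 / 0.24 = -1.3113
A_new/A_old = e^-1.3113 ≈ 0.2695

27%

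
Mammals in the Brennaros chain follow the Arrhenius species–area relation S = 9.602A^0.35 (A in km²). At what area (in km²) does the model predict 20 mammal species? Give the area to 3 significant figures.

8.14 km²

20 = 9.602 × A^0.35  ⇒  A^0.35 = 20/9.602 = 2.083
ln A = ln(2.083) / 0.35 = 0.7338 / 0.35 = 2.0965
A = e^2.0965 ≈ 8.137 km²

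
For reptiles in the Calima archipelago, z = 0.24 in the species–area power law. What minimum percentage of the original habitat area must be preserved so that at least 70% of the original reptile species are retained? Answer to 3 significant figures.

Need (A_new/A_old)^0.24 = 0.7, so A_new/A_old = 0.7^(1/0.24) = 0.7^4.167
ln(A_new/A_old) = ln 0.7 / 0.24 = -0.3567 / 0.24 = -1.4861
A_new/A_old = e^-1.4861 ≈ 0.2262

22.6%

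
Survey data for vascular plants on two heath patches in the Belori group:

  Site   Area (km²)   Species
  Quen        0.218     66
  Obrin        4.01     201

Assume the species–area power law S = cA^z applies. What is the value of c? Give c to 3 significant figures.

z = ln(S₂/S₁) / ln(A₂/A₁) = ln(201/66) / ln(4.01/0.218) = 1.1137 / 2.9121 = 0.3824
c = S₁ / A₁^z = 66 / 0.218^0.3824 = 66 / 0.5585 = 118.2

118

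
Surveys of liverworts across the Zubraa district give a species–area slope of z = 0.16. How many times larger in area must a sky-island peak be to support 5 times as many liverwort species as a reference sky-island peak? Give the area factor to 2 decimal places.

23364.82

(A₂/A₁)^0.16 = 5, so A₂/A₁ = 5^(1/0.16) = 5^6.25
ln(A₂/A₁) = ln 5 / 0.16 = 1.6094 / 0.16 = 10.0590
A₂/A₁ = e^10.0590 ≈ 23365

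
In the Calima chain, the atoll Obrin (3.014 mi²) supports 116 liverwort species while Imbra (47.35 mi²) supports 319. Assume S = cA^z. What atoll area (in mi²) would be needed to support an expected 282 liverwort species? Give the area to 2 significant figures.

z = ln(319/116) / ln(47.35/3.014) = 1.0116 / 2.7543 = 0.3673
c = 116 / 3.014^0.3673 = 116 / 1.5 = 77.35
A = (282/77.35)^(1/0.3673) ⇒ ln A = ln(3.646)/0.3673 = 3.5219
A = e^3.5219 ≈ 33.85 mi²

34 mi²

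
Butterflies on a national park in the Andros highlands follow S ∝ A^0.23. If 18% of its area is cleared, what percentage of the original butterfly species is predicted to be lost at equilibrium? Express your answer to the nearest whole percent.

4%

S_new/S_old = (A_new/A_old)^z = 0.82^0.23
= exp(0.23 × ln 0.82) = exp(0.23 × -0.1985) = exp(-0.0456) ≈ 0.9554
Fraction lost = 1 − 0.9554 = 0.04462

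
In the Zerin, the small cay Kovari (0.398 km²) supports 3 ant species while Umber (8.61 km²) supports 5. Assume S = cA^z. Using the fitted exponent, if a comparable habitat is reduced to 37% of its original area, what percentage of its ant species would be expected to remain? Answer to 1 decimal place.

84.8%

z = ln(5/3) / ln(8.61/0.398) = 0.5108 / 3.0742 = 0.1662
S_new/S_old = (A_new/A_old)^z = 0.37^0.1662 = exp(0.1662 × -0.9943) = 0.8477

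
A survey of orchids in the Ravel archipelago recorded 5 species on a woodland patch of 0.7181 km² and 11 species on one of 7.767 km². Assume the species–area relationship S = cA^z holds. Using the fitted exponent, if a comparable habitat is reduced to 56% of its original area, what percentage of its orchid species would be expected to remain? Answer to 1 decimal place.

z = ln(11/5) / ln(7.767/0.7181) = 0.7885 / 2.3810 = 0.3311
S_new/S_old = (A_new/A_old)^z = 0.56^0.3311 = exp(0.3311 × -0.5798) = 0.8253

82.5%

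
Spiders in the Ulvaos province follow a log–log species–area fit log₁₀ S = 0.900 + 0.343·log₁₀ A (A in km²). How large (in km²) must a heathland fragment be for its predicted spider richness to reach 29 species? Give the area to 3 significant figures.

43.6 km²

29 = 7.943 × A^0.343  ⇒  A^0.343 = 29/7.943 = 3.651
ln A = ln(3.651) / 0.343 = 1.2950 / 0.343 = 3.7754
A = e^3.7754 ≈ 43.62 km²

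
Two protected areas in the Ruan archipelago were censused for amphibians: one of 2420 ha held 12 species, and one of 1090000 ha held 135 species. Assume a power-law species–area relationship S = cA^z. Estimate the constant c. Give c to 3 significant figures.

z = ln(S₂/S₁) / ln(A₂/A₁) = ln(135/12) / ln(1090000/2420) = 2.4204 / 6.1102 = 0.3961
c = S₁ / A₁^z = 12 / 2420^0.3961 = 12 / 21.9 = 0.548

0.548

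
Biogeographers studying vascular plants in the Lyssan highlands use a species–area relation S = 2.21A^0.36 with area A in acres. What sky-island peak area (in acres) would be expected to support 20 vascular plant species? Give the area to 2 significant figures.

20 = 2.21 × A^0.36  ⇒  A^0.36 = 20/2.21 = 9.05
ln A = ln(9.05) / 0.36 = 2.2027 / 0.36 = 6.1187
A = e^6.1187 ≈ 454.3 acres

450 acres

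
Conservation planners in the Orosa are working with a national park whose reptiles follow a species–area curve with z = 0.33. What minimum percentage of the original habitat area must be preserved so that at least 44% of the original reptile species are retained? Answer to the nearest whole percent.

8%

Need (A_new/A_old)^0.33 = 0.44, so A_new/A_old = 0.44^(1/0.33) = 0.44^3.03
ln(A_new/A_old) = ln 0.44 / 0.33 = -0.8210 / 0.33 = -2.4878
A_new/A_old = e^-2.4878 ≈ 0.08309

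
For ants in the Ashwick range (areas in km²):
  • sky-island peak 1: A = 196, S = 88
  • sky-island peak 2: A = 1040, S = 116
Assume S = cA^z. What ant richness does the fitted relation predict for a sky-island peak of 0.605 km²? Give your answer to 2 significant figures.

z = ln(116/88) / ln(1040/196) = 0.2763 / 1.6689 = 0.1655
c = 88 / 196^0.1655 = 88 / 2.396 = 36.73
S₃ = 36.73 × 0.605^0.1655 = 36.73 × 0.9202 ≈ 33.8

34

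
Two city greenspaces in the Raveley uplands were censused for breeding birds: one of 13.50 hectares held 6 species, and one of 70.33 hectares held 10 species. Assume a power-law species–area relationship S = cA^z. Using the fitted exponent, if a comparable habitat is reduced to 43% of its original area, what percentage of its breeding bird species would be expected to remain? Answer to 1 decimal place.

z = ln(10/6) / ln(70.33/13.5) = 0.5108 / 1.6505 = 0.3095
S_new/S_old = (A_new/A_old)^z = 0.43^0.3095 = exp(0.3095 × -0.8440) = 0.7701

77.0%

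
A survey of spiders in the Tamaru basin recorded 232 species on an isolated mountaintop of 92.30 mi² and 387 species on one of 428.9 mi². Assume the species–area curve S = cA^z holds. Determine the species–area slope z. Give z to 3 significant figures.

0.333

Taking logs: ln S = ln c + z ln A, so z = (ln S₂ − ln S₁)/(ln A₂ − ln A₁).
z = ln(387/232) / ln(428.9/92.3) = ln(1.668) / ln(4.647) = 0.5117 / 1.5362 = 0.3331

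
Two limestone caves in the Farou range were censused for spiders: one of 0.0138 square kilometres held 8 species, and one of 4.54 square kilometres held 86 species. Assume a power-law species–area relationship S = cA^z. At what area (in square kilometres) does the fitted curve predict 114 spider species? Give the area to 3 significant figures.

z = ln(86/8) / ln(4.54/0.0138) = 2.3749 / 5.7960 = 0.4097
c = 8 / 0.0138^0.4097 = 8 / 0.1729 = 46.27
A = (114/46.27)^(1/0.4097) ⇒ ln A = ln(2.464)/0.4097 = 2.2008
A = e^2.2008 ≈ 9.032 square kilometres

9.03 square kilometres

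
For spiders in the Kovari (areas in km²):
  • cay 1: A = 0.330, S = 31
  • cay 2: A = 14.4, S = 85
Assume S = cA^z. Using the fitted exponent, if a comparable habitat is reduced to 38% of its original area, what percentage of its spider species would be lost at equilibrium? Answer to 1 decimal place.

z = ln(85/31) / ln(14.4/0.33) = 1.0087 / 3.7759 = 0.2671
S_new/S_old = (A_new/A_old)^z = 0.38^0.2671 = exp(0.2671 × -0.9676) = 0.7722
Fraction lost = 1 − 0.7722 = 0.2278

22.8%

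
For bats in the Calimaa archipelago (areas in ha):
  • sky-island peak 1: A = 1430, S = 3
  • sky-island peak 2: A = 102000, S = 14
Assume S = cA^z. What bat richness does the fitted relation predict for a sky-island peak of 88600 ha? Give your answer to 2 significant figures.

13

z = ln(14/3) / ln(102000/1430) = 1.5404 / 4.2673 = 0.3610
c = 3 / 1430^0.3610 = 3 / 13.77 = 0.2178
S₃ = 0.2178 × 88600^0.3610 = 0.2178 × 61.09 ≈ 13.31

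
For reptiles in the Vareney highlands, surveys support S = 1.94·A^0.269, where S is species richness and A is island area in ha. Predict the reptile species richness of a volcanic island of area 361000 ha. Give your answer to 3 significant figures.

60.6

S = 1.94 × 361000^0.269 = 1.94 × 31.26 ≈ 60.64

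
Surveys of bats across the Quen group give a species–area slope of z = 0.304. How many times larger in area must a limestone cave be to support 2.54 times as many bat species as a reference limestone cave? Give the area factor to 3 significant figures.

21.5

(A₂/A₁)^0.304 = 2.54, so A₂/A₁ = 2.54^(1/0.304) = 2.54^3.289
ln(A₂/A₁) = ln 2.54 / 0.304 = 0.9322 / 0.304 = 3.0663
A₂/A₁ = e^3.0663 ≈ 21.46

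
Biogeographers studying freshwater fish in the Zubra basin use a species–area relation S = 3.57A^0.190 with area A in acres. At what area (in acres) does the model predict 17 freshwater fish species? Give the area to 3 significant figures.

3690 acres

17 = 3.57 × A^0.19  ⇒  A^0.19 = 17/3.57 = 4.762
ln A = ln(4.762) / 0.19 = 1.5606 / 0.19 = 8.2139
A = e^8.2139 ≈ 3692 acres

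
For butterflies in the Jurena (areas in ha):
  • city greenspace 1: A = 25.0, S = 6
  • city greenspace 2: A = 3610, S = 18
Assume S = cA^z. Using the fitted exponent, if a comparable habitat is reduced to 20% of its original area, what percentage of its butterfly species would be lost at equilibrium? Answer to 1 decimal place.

z = ln(18/6) / ln(3610/25) = 1.0986 / 4.9726 = 0.2209
S_new/S_old = (A_new/A_old)^z = 0.2^0.2209 = exp(0.2209 × -1.6094) = 0.7008
Fraction lost = 1 − 0.7008 = 0.2992

29.9%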